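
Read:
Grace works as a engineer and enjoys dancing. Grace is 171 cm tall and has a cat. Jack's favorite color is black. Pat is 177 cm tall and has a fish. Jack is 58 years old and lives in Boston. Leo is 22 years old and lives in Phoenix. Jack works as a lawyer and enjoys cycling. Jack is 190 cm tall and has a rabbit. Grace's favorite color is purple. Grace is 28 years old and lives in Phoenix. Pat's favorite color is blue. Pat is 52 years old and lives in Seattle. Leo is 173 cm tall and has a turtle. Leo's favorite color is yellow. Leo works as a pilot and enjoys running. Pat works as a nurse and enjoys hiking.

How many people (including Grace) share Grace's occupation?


Grace is a engineer. Count = 1

1


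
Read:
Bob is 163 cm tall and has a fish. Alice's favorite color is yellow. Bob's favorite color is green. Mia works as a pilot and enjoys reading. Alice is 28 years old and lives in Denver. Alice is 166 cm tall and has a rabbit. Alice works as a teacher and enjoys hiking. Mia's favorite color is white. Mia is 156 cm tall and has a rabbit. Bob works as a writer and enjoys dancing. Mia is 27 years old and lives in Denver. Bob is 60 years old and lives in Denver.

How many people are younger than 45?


Filter: 2

2


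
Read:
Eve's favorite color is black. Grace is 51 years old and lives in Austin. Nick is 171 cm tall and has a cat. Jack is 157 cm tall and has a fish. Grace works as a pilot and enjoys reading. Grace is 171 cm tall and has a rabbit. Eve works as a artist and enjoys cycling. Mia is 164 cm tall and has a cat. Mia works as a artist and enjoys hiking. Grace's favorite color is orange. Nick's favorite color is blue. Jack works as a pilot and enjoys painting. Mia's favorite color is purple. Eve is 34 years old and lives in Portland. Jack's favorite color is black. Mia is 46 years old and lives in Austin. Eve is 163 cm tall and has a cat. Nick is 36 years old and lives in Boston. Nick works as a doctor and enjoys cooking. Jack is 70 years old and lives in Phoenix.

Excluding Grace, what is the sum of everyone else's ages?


Sum (excluding Grace): 186

186


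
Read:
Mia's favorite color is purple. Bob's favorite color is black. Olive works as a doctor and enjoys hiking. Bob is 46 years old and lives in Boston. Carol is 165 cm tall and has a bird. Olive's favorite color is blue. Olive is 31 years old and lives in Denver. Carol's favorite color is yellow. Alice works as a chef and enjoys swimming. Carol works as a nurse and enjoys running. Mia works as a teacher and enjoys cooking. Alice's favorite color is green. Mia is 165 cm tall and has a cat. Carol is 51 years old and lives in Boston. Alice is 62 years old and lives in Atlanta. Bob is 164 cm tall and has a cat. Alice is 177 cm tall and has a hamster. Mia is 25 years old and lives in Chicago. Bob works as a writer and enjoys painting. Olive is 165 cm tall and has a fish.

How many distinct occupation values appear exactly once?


Unique occupation values: 5

5


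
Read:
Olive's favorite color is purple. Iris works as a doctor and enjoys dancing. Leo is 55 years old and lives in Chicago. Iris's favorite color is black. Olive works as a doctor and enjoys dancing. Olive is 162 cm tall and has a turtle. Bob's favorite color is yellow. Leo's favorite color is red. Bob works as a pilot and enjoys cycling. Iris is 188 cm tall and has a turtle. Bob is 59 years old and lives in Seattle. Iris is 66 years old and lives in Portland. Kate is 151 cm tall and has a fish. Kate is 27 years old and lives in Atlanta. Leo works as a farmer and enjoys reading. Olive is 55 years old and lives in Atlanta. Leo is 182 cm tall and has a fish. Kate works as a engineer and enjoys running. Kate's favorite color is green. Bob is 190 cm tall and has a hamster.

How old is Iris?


Iris is 66 years old

66


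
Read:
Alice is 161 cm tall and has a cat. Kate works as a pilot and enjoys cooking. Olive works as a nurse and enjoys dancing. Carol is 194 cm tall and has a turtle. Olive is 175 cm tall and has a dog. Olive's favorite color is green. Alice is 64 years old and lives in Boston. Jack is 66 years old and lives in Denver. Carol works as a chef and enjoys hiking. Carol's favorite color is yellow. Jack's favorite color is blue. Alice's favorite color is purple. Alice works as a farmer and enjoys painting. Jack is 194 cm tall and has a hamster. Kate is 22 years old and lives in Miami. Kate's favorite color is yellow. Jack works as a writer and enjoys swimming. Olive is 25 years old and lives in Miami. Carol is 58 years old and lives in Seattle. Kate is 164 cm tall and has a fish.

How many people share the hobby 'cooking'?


Count: 1

1


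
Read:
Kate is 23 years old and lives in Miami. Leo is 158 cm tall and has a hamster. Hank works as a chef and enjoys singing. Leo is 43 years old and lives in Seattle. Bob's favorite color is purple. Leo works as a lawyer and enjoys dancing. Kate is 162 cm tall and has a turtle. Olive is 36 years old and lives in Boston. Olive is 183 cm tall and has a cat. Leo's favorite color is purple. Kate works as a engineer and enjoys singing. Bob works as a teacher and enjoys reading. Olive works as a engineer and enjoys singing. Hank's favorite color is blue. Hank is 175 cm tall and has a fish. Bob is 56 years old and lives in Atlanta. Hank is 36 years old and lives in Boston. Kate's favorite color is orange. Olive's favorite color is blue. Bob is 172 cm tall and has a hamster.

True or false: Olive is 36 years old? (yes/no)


Olive is actually 36. yes

yes


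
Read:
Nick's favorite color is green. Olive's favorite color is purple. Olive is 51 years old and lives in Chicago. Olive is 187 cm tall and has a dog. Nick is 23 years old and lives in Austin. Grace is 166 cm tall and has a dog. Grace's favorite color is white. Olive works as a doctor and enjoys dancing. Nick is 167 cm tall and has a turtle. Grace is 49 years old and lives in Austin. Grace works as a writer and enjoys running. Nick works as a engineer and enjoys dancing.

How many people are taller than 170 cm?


Taller than 170: 1

1


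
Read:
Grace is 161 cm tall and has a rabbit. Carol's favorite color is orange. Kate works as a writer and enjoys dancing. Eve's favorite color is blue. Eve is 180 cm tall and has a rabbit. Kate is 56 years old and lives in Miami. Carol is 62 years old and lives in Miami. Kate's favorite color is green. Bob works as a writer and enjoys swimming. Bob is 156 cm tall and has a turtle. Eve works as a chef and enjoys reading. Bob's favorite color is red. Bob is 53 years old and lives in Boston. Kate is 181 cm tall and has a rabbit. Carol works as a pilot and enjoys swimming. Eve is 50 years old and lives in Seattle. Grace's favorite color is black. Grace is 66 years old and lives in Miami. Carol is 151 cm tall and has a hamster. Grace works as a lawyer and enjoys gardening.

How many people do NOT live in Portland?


Not in Portland: 5

5


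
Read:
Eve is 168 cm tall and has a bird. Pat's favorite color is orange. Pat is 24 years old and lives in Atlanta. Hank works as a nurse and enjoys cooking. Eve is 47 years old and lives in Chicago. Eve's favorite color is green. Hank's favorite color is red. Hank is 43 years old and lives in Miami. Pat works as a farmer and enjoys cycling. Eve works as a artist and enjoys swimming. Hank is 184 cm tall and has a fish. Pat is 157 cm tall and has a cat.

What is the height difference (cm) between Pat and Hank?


|157 - 184| = 27

27


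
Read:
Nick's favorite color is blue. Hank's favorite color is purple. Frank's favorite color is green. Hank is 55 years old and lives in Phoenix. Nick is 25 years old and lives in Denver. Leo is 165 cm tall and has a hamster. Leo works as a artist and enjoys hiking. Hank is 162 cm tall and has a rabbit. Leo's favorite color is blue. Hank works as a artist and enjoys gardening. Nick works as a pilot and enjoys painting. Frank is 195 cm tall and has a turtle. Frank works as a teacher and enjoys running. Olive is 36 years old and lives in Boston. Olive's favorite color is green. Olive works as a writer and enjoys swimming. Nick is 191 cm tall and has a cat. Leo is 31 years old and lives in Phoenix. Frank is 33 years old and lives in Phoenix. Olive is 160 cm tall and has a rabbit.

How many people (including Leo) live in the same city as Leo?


Leo lives in Phoenix. Count = 3

3


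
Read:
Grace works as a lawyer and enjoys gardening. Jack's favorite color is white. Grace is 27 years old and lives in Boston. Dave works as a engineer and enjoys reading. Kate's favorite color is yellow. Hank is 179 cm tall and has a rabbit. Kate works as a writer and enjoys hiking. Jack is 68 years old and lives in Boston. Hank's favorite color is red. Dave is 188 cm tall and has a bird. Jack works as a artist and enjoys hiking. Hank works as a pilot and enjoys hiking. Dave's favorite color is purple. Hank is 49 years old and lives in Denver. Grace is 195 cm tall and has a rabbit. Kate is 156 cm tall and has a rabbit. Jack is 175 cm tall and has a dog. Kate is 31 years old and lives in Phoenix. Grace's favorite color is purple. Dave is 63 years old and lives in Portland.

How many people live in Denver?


Count in Denver: 1

1


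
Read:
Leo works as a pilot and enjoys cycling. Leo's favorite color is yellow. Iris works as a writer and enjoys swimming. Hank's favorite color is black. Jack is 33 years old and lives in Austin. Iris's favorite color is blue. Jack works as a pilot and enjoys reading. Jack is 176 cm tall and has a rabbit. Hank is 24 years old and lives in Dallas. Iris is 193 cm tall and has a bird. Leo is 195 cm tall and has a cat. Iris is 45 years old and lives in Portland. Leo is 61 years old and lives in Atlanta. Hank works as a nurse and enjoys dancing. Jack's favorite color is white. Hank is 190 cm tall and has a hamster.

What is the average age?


Sum=163, n=4, avg=40.75

40.75


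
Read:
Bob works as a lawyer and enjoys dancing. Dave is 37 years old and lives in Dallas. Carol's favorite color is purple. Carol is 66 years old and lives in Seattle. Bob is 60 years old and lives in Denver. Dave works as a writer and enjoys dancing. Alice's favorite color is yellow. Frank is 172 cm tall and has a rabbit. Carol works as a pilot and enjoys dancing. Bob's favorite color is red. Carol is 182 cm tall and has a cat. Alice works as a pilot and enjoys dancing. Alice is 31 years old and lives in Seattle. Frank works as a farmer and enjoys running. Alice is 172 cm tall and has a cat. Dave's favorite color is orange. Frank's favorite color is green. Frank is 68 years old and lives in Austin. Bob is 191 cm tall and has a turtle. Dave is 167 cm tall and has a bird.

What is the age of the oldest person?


Oldest: Frank at 68

68


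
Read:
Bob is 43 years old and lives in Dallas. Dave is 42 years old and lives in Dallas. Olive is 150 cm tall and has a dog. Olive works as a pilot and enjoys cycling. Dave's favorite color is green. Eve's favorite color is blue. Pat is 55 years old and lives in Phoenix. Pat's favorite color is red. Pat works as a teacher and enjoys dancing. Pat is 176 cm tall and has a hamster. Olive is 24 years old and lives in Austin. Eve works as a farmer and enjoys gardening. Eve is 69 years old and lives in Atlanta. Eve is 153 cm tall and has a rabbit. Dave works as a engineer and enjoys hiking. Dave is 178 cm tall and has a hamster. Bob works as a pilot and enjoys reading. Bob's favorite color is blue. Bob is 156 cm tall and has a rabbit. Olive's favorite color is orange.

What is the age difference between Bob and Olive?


|43 - 24| = 19

19


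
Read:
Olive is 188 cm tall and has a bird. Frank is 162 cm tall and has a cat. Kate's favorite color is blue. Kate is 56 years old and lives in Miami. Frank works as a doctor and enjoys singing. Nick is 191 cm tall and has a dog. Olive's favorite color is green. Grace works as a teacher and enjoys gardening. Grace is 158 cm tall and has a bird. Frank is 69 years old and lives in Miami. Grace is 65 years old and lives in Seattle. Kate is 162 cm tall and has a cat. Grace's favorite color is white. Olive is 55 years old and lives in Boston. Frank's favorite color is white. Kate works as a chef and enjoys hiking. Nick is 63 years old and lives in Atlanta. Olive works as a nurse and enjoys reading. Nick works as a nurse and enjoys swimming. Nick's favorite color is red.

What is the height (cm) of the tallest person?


Tallest: Nick at 191 cm

191


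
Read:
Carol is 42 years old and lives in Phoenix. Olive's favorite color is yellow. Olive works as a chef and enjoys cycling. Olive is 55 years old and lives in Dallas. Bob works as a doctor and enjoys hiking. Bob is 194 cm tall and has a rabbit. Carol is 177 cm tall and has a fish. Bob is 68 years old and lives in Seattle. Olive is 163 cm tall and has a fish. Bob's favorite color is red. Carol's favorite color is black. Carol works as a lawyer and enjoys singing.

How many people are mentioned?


People: Bob, Carol, Olive. Count = 3

3


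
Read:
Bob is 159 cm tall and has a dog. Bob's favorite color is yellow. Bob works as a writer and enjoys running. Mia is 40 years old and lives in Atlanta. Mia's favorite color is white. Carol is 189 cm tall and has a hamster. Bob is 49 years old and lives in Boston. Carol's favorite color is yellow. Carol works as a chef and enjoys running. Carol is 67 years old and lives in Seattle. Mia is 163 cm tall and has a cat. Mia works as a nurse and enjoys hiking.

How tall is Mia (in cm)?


Mia is 163 cm tall

163


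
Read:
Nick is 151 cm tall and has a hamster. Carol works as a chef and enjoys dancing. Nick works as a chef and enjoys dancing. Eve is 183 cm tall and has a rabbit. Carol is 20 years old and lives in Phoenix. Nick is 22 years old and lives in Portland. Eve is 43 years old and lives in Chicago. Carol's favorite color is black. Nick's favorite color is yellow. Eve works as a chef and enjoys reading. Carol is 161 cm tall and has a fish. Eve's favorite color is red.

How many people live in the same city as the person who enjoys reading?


Person with hobby reading is Eve, city Chicago. Count = 1

1


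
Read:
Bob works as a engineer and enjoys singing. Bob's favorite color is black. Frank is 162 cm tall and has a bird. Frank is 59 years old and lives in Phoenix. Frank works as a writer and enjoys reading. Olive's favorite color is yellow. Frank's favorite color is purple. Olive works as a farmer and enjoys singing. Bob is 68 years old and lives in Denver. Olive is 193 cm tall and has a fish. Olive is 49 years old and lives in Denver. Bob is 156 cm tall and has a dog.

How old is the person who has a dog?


Person with dog is Bob, age 68

68


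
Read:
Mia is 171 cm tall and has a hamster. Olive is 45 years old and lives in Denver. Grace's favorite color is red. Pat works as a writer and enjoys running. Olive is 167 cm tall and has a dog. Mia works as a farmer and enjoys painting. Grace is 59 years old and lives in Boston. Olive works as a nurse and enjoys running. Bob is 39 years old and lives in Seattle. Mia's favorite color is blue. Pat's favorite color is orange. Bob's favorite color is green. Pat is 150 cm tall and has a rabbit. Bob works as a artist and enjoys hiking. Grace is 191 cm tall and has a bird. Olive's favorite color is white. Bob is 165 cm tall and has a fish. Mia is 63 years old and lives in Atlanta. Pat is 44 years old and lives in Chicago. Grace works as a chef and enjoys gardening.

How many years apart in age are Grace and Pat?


59 vs 44, diff = 15

15


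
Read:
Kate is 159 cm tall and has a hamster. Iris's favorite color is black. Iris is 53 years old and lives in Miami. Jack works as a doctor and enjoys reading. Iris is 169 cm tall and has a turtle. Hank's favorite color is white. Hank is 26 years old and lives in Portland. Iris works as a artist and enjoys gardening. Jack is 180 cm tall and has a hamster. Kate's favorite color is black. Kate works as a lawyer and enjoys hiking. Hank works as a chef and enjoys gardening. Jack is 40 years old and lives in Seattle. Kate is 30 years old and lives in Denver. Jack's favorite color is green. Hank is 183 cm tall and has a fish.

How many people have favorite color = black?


Count: 2

2


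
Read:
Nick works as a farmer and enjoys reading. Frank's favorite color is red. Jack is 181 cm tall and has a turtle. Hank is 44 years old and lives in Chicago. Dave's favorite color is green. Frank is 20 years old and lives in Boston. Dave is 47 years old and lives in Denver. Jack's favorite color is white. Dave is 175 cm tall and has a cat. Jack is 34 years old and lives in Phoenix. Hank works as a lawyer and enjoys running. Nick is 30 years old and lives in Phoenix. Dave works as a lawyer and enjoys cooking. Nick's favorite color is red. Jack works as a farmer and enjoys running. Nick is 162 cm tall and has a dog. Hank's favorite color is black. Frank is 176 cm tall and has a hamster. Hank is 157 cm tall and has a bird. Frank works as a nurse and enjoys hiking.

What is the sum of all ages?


44+34+20+30+47 = 175

175


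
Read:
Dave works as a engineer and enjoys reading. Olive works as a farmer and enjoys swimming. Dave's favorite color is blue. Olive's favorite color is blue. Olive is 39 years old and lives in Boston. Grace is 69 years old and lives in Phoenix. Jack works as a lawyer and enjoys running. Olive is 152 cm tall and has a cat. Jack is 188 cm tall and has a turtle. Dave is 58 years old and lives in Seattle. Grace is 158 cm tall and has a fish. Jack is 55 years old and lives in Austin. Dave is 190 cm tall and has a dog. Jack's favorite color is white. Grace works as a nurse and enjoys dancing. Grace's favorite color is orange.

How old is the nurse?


The nurse is Grace, age 69

69


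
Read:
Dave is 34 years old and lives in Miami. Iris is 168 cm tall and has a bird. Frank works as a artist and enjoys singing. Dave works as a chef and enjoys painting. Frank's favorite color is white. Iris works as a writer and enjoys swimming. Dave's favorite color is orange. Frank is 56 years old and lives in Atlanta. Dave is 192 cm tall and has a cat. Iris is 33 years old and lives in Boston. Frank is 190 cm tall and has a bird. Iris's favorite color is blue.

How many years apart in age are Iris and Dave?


33 vs 34, diff = 1

1


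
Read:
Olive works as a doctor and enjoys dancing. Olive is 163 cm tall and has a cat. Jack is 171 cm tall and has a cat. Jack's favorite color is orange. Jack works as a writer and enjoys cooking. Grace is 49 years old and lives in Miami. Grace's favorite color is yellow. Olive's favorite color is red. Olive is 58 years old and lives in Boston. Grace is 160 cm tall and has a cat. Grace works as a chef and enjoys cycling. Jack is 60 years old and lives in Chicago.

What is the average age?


Sum=167, n=3, avg=55.67

55.67


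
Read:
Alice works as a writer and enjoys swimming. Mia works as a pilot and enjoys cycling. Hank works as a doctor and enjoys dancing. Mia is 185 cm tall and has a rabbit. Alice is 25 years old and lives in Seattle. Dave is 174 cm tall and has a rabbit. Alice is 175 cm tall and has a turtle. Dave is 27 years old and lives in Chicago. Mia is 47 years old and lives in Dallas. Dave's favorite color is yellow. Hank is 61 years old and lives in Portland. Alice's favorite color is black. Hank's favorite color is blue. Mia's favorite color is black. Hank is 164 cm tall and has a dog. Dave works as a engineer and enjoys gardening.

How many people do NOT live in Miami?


Not in Miami: 4

4


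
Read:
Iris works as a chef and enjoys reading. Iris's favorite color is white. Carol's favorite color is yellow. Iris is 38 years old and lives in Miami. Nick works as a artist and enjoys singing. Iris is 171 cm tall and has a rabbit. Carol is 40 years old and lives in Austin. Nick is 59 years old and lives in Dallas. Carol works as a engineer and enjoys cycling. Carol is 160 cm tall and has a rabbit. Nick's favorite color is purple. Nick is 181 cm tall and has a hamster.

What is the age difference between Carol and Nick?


|40 - 59| = 19

19


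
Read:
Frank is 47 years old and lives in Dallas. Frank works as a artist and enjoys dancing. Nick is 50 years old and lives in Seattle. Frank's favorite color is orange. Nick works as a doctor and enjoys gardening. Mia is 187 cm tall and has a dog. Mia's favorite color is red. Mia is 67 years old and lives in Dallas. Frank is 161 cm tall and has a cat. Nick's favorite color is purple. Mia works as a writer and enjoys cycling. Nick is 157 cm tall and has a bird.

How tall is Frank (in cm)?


Frank is 161 cm tall

161


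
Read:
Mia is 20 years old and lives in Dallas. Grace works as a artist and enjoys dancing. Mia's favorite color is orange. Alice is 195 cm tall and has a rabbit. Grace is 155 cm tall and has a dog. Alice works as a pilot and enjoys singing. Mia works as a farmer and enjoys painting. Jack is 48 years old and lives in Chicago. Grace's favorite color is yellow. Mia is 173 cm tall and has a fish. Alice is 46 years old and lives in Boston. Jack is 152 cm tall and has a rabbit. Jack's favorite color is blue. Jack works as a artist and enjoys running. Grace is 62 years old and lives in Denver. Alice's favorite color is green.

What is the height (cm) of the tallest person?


Tallest: Alice at 195 cm

195


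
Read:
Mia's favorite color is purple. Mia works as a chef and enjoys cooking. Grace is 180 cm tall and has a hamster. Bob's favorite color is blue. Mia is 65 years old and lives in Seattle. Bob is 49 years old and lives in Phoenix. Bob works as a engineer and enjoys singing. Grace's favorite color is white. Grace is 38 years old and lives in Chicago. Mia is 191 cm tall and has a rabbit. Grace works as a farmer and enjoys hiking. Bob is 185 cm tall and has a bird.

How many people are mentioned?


People: Bob, Mia, Grace. Count = 3

3


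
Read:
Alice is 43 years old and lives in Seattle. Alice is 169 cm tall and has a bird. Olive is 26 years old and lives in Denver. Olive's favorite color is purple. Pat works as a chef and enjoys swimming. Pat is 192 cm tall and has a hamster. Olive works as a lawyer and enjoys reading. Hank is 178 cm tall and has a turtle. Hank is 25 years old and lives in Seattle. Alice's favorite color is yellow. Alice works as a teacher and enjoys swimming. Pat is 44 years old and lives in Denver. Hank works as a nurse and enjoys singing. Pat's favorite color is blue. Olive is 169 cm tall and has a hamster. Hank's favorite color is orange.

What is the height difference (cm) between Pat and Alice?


|192 - 169| = 23

23


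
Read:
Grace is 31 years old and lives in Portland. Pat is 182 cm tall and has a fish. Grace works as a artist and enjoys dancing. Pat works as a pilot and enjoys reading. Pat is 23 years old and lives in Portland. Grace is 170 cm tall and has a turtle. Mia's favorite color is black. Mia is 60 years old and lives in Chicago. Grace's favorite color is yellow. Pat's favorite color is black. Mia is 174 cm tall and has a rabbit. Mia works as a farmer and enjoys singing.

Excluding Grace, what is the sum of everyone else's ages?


Sum (excluding Grace): 83

83


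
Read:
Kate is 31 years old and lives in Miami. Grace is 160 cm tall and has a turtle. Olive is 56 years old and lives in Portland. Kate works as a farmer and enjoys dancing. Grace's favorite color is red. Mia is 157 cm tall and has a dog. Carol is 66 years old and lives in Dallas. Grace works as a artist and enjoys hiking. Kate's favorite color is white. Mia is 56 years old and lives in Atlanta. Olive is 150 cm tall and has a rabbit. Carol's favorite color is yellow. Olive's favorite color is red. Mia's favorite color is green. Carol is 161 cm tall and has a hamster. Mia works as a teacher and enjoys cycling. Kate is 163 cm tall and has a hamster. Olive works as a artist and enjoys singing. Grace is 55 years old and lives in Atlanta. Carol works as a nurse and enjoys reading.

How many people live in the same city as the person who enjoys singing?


Person with hobby singing is Olive, city Portland. Count = 1

1


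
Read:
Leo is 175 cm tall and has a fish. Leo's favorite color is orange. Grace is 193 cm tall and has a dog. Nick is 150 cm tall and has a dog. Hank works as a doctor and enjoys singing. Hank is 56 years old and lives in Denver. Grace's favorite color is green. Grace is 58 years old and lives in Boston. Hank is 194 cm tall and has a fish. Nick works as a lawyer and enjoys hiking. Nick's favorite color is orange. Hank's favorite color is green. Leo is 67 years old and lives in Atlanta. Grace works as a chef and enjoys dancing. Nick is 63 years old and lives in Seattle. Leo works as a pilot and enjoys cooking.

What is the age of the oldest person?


Oldest: Leo at 67

67


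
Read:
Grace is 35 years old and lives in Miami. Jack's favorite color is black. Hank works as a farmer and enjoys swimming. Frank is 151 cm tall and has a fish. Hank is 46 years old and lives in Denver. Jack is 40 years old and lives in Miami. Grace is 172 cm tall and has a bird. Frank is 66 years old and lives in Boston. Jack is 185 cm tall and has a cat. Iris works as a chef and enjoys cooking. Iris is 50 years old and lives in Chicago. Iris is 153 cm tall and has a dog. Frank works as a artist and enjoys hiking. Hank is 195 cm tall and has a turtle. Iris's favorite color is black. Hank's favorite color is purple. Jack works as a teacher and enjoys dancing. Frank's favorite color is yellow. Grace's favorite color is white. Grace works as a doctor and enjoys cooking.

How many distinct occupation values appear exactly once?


Unique occupation values: 5

5


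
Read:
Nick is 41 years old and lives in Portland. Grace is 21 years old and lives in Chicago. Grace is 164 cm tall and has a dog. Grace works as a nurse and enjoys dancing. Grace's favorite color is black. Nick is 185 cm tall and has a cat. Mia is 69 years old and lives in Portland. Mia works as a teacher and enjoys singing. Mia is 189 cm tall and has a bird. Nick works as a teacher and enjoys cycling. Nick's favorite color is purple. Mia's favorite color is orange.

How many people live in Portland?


Count in Portland: 2

2


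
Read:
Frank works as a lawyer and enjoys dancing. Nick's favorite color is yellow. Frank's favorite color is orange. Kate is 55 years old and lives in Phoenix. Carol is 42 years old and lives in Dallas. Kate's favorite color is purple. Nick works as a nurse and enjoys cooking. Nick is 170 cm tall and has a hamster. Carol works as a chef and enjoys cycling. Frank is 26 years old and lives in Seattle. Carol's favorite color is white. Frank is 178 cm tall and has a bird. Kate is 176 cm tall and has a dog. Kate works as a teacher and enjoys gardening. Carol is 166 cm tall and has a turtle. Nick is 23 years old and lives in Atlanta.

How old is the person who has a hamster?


Person with hamster is Nick, age 23

23


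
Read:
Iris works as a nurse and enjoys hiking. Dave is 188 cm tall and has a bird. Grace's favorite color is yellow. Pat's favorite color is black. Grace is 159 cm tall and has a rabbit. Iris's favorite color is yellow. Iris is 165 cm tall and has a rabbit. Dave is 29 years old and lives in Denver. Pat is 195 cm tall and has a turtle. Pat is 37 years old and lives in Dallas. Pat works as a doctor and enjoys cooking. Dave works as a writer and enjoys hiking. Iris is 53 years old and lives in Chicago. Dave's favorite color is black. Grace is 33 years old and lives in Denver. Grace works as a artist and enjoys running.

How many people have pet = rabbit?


Count: 2

2


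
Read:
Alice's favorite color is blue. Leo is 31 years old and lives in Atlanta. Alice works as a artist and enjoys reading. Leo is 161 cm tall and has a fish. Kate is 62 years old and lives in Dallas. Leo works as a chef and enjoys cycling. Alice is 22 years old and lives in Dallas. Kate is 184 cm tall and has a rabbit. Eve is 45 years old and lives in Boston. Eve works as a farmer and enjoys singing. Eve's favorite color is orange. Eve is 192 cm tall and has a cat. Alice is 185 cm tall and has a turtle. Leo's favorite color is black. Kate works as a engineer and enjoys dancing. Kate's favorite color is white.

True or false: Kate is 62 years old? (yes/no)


Kate is actually 62. yes

yes


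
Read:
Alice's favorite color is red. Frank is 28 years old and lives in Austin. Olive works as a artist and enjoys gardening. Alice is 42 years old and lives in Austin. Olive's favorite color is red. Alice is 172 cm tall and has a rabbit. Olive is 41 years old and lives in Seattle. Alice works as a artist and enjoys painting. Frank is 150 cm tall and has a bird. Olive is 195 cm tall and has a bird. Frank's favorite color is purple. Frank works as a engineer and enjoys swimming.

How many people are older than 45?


Filter: 0

0


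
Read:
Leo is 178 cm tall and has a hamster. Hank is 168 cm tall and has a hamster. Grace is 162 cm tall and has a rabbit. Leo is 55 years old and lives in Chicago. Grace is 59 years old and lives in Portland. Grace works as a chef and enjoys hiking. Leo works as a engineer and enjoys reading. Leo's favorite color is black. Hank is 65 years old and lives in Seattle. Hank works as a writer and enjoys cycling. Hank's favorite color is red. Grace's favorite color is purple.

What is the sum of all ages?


59+65+55 = 179

179


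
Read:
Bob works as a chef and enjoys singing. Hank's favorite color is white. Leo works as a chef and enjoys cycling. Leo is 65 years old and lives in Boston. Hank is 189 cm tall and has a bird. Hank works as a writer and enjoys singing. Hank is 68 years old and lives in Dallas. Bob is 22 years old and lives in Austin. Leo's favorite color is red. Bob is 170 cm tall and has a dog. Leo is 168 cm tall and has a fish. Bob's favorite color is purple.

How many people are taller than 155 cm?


Taller than 155: 3

3


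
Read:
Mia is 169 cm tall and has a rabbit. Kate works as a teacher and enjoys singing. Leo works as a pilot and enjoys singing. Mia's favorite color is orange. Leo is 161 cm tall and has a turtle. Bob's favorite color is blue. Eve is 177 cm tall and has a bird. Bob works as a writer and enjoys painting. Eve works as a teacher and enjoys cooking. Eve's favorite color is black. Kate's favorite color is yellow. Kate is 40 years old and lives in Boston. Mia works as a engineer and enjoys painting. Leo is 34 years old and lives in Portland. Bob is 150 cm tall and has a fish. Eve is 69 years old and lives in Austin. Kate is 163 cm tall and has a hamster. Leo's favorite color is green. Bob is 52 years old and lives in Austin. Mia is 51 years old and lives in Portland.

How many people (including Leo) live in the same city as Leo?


Leo lives in Portland. Count = 2

2


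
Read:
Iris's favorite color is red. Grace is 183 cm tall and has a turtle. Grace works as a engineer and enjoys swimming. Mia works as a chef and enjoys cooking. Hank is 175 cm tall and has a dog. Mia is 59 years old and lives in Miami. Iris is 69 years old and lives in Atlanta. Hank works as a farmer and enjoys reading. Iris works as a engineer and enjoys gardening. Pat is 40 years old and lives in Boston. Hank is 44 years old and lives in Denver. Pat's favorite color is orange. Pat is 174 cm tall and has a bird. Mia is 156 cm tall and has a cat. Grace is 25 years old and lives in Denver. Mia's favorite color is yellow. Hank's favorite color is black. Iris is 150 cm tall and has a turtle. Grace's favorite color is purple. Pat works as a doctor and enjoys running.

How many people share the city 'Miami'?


Count: 1

1


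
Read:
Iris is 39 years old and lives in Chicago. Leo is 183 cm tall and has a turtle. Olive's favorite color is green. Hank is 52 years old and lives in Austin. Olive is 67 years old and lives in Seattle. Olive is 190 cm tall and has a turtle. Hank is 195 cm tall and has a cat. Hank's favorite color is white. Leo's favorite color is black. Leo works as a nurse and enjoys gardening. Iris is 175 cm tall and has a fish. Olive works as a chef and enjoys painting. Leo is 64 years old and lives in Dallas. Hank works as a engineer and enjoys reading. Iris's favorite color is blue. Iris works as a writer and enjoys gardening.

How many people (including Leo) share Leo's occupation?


Leo is a nurse. Count = 1

1


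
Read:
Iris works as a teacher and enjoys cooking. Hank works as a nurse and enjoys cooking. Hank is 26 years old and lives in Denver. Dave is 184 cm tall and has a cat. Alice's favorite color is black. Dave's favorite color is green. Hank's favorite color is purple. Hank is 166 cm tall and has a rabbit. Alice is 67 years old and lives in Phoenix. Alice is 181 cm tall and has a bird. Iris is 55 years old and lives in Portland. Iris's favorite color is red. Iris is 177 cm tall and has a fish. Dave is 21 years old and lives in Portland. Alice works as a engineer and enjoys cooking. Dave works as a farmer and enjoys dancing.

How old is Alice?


Alice is 67 years old

67


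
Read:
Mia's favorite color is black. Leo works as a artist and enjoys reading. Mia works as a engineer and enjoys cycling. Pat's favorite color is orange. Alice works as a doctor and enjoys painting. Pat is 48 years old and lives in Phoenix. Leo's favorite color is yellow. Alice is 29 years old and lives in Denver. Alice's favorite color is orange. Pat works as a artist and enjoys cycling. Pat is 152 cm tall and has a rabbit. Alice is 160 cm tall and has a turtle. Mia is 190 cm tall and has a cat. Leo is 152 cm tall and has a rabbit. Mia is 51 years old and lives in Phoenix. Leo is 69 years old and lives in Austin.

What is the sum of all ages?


69+48+51+29 = 197

197


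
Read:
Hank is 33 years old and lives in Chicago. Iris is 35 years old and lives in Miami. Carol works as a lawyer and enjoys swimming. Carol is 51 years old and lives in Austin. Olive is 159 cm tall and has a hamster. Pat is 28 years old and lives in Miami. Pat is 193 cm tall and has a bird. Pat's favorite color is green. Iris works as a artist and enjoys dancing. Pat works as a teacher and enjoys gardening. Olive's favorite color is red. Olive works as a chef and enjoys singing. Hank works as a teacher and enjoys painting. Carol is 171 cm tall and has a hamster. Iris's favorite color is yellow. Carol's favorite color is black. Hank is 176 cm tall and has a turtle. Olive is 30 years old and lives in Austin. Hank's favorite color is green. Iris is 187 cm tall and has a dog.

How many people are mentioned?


People: Pat, Carol, Hank, Olive, Iris. Count = 5

5


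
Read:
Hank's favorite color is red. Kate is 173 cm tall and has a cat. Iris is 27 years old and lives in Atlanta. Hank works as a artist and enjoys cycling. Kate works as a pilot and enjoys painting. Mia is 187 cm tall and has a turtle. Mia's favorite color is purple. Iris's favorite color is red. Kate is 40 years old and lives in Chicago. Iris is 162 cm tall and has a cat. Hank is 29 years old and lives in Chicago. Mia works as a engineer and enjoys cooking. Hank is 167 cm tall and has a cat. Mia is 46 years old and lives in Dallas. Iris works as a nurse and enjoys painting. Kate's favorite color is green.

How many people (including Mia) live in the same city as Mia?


Mia lives in Dallas. Count = 1

1


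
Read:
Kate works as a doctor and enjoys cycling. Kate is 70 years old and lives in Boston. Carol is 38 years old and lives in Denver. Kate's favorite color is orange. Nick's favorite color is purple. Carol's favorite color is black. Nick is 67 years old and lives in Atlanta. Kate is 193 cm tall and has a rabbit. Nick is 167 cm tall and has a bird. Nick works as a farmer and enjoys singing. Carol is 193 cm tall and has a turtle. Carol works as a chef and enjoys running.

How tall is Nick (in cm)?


Nick is 167 cm tall

167


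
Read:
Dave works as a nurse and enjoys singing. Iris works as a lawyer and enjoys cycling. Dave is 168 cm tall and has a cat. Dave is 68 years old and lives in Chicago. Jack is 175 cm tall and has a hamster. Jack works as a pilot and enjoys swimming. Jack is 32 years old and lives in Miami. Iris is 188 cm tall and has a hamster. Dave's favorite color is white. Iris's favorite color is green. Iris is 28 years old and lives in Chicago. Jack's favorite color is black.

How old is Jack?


Jack is 32 years old

32


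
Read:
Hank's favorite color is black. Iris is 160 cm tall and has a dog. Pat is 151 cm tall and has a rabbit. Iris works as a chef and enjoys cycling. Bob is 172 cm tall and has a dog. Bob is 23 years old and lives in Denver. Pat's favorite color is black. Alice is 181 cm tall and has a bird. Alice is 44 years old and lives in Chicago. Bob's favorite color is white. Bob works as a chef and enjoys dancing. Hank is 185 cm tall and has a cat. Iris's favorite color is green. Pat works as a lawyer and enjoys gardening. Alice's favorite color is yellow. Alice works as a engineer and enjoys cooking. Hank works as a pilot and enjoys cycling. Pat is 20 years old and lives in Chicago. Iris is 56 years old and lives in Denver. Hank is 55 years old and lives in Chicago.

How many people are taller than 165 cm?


Taller than 165: 3

3


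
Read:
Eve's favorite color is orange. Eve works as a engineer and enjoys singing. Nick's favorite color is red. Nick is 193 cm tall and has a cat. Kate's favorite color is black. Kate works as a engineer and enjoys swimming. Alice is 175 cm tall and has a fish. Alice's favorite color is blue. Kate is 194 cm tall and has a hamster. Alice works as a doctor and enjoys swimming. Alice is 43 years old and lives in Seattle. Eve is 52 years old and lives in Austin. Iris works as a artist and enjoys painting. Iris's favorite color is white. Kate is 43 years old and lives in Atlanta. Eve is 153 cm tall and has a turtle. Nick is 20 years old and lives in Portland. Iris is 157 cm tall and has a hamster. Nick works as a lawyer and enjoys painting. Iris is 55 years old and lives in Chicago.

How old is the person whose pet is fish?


Person with pet=fish is Alice, age 43

43


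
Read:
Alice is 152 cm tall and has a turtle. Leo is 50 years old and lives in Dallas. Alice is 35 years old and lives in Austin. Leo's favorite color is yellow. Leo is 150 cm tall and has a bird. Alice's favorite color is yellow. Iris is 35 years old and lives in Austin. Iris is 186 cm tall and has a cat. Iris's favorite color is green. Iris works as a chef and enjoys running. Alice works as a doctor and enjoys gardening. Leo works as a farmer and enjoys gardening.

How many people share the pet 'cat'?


Count: 1

1


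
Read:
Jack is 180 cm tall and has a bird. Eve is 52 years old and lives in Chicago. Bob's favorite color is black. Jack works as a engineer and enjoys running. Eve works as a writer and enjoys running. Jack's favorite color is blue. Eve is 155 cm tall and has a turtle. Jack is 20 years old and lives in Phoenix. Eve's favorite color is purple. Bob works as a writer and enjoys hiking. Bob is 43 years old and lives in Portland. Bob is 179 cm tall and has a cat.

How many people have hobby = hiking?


Count: 1

1


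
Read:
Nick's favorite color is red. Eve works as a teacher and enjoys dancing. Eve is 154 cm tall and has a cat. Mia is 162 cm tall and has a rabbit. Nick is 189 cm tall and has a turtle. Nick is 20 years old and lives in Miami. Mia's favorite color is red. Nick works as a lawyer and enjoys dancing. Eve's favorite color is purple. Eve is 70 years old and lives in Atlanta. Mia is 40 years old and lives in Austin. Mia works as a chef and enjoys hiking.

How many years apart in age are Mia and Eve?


40 vs 70, diff = 30

30


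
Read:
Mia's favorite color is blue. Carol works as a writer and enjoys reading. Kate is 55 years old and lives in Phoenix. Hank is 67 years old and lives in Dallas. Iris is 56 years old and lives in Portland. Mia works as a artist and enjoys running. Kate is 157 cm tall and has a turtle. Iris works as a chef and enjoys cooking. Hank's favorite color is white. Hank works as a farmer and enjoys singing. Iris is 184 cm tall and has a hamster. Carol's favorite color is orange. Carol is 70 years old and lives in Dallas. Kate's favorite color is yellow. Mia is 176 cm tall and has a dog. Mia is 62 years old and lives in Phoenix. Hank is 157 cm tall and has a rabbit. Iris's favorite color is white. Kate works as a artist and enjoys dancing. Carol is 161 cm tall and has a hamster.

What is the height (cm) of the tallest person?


Tallest: Iris at 184 cm

184
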